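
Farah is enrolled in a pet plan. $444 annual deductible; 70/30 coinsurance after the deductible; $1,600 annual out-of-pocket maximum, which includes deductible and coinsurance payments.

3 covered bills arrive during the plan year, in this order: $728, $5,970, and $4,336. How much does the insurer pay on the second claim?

$4,899.20

Claim 1 — $728: $444 finishes the deductible; $284 goes to coinsurance; coinsurance $284 × 30% = $85.20. Owner owes $529.20 (running OOP $529.20). Insurer: $728 − $529.20 = $198.80.
Claim 2 — $5,970: deductible already satisfied, so owner's share is 30% × $5,970 = $1,791. OOP would hit $2,320.20 > $1,600, so the cap limits the owner to $1,600 − $529.20 = $1,070.80. Plan pays $5,970 − $1,070.80 = $4,899.20.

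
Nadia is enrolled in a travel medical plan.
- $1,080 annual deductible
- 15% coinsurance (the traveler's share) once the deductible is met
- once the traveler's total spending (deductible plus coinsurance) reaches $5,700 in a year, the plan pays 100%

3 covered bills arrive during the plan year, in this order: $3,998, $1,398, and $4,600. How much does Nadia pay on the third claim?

$690

Claim 1 — $3,998: $1,080 to deductible, leaving $2,918; 15% of $2,918 = $437.70. Traveler owes $1,517.70 (running OOP $1,517.70).
Claim 2 — $1,398: deductible met; 15% of $1,398 = $209.70. Traveler pays $209.70; OOP now $1,727.40.
Claim 3 — $4,600: 15% coinsurance on $4,600 = $690. Traveler pays $690; OOP now $2,417.40.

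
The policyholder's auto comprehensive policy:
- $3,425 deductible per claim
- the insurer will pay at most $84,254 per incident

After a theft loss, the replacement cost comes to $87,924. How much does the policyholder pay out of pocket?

$3,670

Less the $3,425 deductible: $87,924 − $3,425 = $84,499.
Since $84,499 > $84,254, the payout is capped at $84,254.
Out of pocket: $87,924 − $84,254 = $3,670.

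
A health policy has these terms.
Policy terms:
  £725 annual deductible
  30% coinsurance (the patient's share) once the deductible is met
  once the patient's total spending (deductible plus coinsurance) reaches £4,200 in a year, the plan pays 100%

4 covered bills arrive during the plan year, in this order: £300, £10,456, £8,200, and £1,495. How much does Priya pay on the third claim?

Claim 1 — £300: all of it applies to the deductible. Patient pays £300; OOP now £300.
Claim 2 — £10,456: £425 to deductible, leaving £10,031; coinsurance £10,031 × 30% = £3,009.30. Cost to patient: £3,434.30. OOP to date £3,734.30.
Claim 3 — £8,200: 30% coinsurance on £8,200 = £2,460. That would push OOP to £6,194.30, over the £4,200 cap, so patient pays £4,200 − £3,734.30 = £465.70.

£465.70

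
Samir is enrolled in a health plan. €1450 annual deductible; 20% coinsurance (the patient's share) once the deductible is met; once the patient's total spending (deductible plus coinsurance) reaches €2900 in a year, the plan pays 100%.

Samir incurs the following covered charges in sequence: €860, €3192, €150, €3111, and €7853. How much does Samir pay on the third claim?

€30

#1 (€860): all of it applies to the deductible. Cost to patient: €860. OOP to date €860.
#2 (€3192): deductible takes €590, €2602 remains; coinsurance €2602 × 20% = €520.40. Cost to patient: €1110.40. OOP to date €1970.40.
#3 (€150): deductible met; 20% of €150 = €30. Cost to patient: €30. OOP to date €2000.40.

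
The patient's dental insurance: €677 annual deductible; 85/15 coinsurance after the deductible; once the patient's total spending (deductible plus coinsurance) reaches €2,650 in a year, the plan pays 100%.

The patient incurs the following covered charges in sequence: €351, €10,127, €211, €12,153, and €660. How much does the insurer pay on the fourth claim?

€11,681.80

#1 (€351): entire amount goes to the deductible. Patient owes €351 (running OOP €351). Plan pays €351 − €351 = €0.
#2 (€10,127): €326 to deductible, leaving €9,801; patient's 15% is €1,470.15. Patient pays €1,796.15; OOP now €2,147.15. Insurer: €10,127 − €1,796.15 = €8,330.85.
#3 (€211): 15% coinsurance on €211 = €31.65. Cost to patient: €31.65. OOP to date €2,178.80. Plan pays €211 − €31.65 = €179.35.
#4 (€12,153): deductible already satisfied, so patient's share is 15% × €12,153 = €1,822.95. OOP would hit €4,001.75 > €2,650, so the cap limits the patient to €2,650 − €2,178.80 = €471.20. Plan pays €12,153 − €471.20 = €11,681.80.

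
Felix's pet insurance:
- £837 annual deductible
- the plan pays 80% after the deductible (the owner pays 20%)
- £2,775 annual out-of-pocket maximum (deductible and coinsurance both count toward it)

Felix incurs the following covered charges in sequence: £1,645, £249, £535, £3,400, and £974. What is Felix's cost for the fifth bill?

Claim 1 (£1,645): £837 to deductible, leaving £808; owner's 20% is £161.60. Owner pays £998.60; OOP now £998.60.
Claim 2 (£249): 20% coinsurance on £249 = £49.80. Owner owes £49.80 (running OOP £1,048.40).
Claim 3 (£535): 20% coinsurance on £535 = £107. Owner pays £107; OOP now £1,155.40.
Claim 4 (£3,400): 20% coinsurance on £3,400 = £680. Cost to owner: £680. OOP to date £1,835.40.
Claim 5 (£974): deductible already satisfied, so owner's share is 20% × £974 = £194.80. Owner owes £194.80 (running OOP £2,030.20).

£194.80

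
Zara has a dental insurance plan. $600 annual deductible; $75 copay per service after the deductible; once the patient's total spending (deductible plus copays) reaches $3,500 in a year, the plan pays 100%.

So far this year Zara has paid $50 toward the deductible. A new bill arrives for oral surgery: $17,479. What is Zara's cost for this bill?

Deductible still to meet: $600 − $50 = $550.
That leaves $17,479 − $550 = $16,929 for the copay.
Copay on this service: $75.
So the patient owes $550 + $75 = $625 before any cap.
Total out-of-pocket so far would be $50 + $625 = $675, below the $3,500 cap — no reduction.

$625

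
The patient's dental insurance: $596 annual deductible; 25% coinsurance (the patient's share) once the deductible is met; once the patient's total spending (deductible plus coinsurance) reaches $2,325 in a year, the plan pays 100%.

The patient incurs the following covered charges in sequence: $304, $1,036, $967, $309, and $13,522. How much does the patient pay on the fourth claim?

$77.25

Bill 1, $304: all of it applies to the deductible. Patient owes $304 (running OOP $304).
Bill 2, $1,036: $292 to deductible, leaving $744; coinsurance $744 × 25% = $186. Cost to patient: $478. OOP to date $782.
Bill 3, $967: 25% coinsurance on $967 = $241.75. Patient owes $241.75 (running OOP $1,023.75).
Bill 4, $309: 25% coinsurance on $309 = $77.25. Patient pays $77.25; OOP now $1,101.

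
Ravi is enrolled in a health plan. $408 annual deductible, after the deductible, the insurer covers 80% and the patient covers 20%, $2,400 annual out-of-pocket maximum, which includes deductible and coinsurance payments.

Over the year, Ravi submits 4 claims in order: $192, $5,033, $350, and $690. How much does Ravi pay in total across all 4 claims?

$1,579.40

Bill 1, $192: all of it applies to the deductible. Patient pays $192; OOP now $192.
Bill 2, $5,033: $216 to deductible, leaving $4,817; coinsurance $4,817 × 20% = $963.40. Patient owes $1,179.40 (running OOP $1,371.40).
Bill 3, $350: deductible met; 20% of $350 = $70. Patient pays $70; OOP now $1,441.40.
Bill 4, $690: deductible already satisfied, so patient's share is 20% × $690 = $138. Cost to patient: $138. OOP to date $1,579.40.
Summing the patient's payments: $192 + $1,179.40 + $70 + $138 = $1,579.40.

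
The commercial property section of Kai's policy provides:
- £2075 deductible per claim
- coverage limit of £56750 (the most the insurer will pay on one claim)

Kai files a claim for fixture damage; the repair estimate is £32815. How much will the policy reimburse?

£30740

Subtract the deductible: £32815 − £2075 = £30740.
£30740 is within the £56750 limit, so the insurer pays £30740.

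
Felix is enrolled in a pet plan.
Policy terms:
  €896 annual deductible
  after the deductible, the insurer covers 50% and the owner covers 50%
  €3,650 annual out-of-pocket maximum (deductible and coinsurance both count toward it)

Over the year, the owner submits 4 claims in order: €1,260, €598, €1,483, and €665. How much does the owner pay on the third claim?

€741.50

#1 (€1,260): €896 finishes the deductible; €364 goes to coinsurance; owner's 50% is €182. Cost to owner: €1,078. OOP to date €1,078.
#2 (€598): deductible met; 50% of €598 = €299. Owner owes €299 (running OOP €1,377).
#3 (€1,483): deductible met; 50% of €1,483 = €741.50. Cost to owner: €741.50. OOP to date €2,118.50.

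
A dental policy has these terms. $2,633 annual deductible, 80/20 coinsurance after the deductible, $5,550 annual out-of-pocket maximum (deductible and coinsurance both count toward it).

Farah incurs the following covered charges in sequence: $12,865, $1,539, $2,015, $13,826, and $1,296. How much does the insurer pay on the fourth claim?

#1 ($12,865): $2,633 to deductible, leaving $10,232; coinsurance $10,232 × 20% = $2,046.40. Patient pays $4,679.40; OOP now $4,679.40. Insurer: $12,865 − $4,679.40 = $8,185.60.
#2 ($1,539): deductible already satisfied, so patient's share is 20% × $1,539 = $307.80. Cost to patient: $307.80. OOP to date $4,987.20. Plan pays $1,539 − $307.80 = $1,231.20.
#3 ($2,015): deductible met; 20% of $2,015 = $403. Cost to patient: $403. OOP to date $5,390.20. Plan pays $2,015 − $403 = $1,612.
#4 ($13,826): deductible already satisfied, so patient's share is 20% × $13,826 = $2,765.20. That would push OOP to $8,155.40, over the $5,550 cap, so patient pays $5,550 − $5,390.20 = $159.80. Insurer: $13,826 − $159.80 = $13,666.20.

$13,666.20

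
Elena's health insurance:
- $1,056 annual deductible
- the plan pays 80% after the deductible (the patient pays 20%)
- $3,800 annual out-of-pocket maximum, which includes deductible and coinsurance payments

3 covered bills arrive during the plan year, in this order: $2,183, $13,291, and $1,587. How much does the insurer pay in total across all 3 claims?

Bill 1, $2,183: $1,056 finishes the deductible; $1,127 goes to coinsurance; patient's 20% is $225.40. Cost to patient: $1,281.40. OOP to date $1,281.40. Plan pays $2,183 − $1,281.40 = $901.60.
Bill 2, $13,291: deductible already satisfied, so patient's share is 20% × $13,291 = $2,658.20. Adding that to $1,281.40 gives $3,939.60, past the $3,800 cap; patient pays only $3,800 − $1,281.40 = $2,518.60. Plan pays $13,291 − $2,518.60 = $10,772.40.
Bill 3, $1,587: deductible already satisfied, so patient's share is 20% × $1,587 = $317.40. OOP would hit $4,117.40 > $3,800, so the cap limits the patient to $3,800 − $3,800 = $0. Insurer: $1,587 − $0 = $1,587.
Insurer total: $901.60 + $10,772.40 + $1,587 = $13,261.

$13,261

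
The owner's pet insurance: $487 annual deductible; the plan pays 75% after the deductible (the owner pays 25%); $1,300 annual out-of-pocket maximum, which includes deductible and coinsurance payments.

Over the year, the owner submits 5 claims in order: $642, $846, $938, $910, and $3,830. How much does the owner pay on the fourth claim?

$227.50

Claim 1 — $642: deductible takes $487, $155 remains; owner's 25% is $38.75. Owner owes $525.75 (running OOP $525.75).
Claim 2 — $846: deductible already satisfied, so owner's share is 25% × $846 = $211.50. Owner owes $211.50 (running OOP $737.25).
Claim 3 — $938: 25% coinsurance on $938 = $234.50. Owner pays $234.50; OOP now $971.75.
Claim 4 — $910: deductible already satisfied, so owner's share is 25% × $910 = $227.50. Owner owes $227.50 (running OOP $1,199.25).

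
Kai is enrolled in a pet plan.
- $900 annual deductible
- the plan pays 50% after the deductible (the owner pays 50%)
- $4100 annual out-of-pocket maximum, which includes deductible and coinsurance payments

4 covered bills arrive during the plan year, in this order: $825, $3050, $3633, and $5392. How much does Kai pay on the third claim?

Bill 1, $825: entire amount goes to the deductible. Cost to owner: $825. OOP to date $825.
Bill 2, $3050: $75 finishes the deductible; $2975 goes to coinsurance; coinsurance $2975 × 50% = $1487.50. Cost to owner: $1562.50. OOP to date $2387.50.
Bill 3, $3633: 50% coinsurance on $3633 = $1816.50. OOP would hit $4204 > $4100, so the cap limits the owner to $4100 − $2387.50 = $1712.50.

$1712.50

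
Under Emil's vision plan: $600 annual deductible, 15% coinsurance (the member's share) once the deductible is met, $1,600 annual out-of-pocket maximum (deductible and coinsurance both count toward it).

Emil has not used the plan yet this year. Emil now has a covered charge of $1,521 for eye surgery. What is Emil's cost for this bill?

The full $600 deductible is still open; $600 of this bill applies to it.
After the $600 deductible portion, $1,521 − $600 = $921 is subject to coinsurance.
15% of $921 = $138.15 falls to the member.
So the member owes $600 + $138.15 = $738.15 before any cap.
Cumulative spending $0 + $738.15 = $738.15 stays under the $1,600 maximum.

$738.15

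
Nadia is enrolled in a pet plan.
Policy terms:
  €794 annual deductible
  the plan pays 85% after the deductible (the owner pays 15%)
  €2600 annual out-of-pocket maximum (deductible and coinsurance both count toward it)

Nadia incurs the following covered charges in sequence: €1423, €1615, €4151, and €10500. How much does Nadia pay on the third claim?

€622.65

Bill 1, €1423: deductible takes €794, €629 remains; owner's 15% is €94.35. Cost to owner: €888.35. OOP to date €888.35.
Bill 2, €1615: 15% coinsurance on €1615 = €242.25. Owner owes €242.25 (running OOP €1130.60).
Bill 3, €4151: deductible already satisfied, so owner's share is 15% × €4151 = €622.65. Cost to owner: €622.65. OOP to date €1753.25.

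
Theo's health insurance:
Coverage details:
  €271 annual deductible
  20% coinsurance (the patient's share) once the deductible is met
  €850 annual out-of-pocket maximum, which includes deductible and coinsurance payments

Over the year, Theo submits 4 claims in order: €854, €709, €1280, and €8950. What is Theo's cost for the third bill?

Claim 1 — €854: €271 to deductible, leaving €583; 20% of €583 = €116.60. Patient pays €387.60; OOP now €387.60.
Claim 2 — €709: deductible met; 20% of €709 = €141.80. Patient owes €141.80 (running OOP €529.40).
Claim 3 — €1280: deductible already satisfied, so patient's share is 20% × €1280 = €256. Cost to patient: €256. OOP to date €785.40.

€256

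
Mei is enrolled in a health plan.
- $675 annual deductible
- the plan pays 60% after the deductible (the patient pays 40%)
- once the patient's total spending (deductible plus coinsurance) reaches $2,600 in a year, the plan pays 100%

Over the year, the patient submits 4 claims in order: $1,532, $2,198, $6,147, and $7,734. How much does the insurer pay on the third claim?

$5,444

Claim 1 — $1,532: deductible takes $675, $857 remains; coinsurance $857 × 40% = $342.80. Patient pays $1,017.80; OOP now $1,017.80. Plan pays $1,532 − $1,017.80 = $514.20.
Claim 2 — $2,198: deductible already satisfied, so patient's share is 40% × $2,198 = $879.20. Cost to patient: $879.20. OOP to date $1,897. Insurer: $2,198 − $879.20 = $1,318.80.
Claim 3 — $6,147: deductible already satisfied, so patient's share is 40% × $6,147 = $2,458.80. OOP would hit $4,355.80 > $2,600, so the cap limits the patient to $2,600 − $1,897 = $703. Plan pays $6,147 − $703 = $5,444.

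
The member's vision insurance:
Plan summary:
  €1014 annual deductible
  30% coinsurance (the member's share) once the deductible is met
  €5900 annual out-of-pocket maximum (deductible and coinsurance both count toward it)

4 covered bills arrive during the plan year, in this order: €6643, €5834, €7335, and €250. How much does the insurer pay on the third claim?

€5887.90

Claim 1 (€6643): €1014 to deductible, leaving €5629; 30% of €5629 = €1688.70. Member pays €2702.70; OOP now €2702.70. Insurer: €6643 − €2702.70 = €3940.30.
Claim 2 (€5834): deductible met; 30% of €5834 = €1750.20. Cost to member: €1750.20. OOP to date €4452.90. Plan pays €5834 − €1750.20 = €4083.80.
Claim 3 (€7335): 30% coinsurance on €7335 = €2200.50. OOP would hit €6653.40 > €5900, so the cap limits the member to €5900 − €4452.90 = €1447.10. Plan pays €7335 − €1447.10 = €5887.90.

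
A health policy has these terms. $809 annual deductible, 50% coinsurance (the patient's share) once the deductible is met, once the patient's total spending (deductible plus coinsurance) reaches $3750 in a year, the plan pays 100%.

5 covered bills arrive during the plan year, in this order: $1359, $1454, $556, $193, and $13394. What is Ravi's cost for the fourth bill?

$96.50

Claim 1 — $1359: deductible takes $809, $550 remains; patient's 50% is $275. Patient owes $1084 (running OOP $1084).
Claim 2 — $1454: deductible met; 50% of $1454 = $727. Patient owes $727 (running OOP $1811).
Claim 3 — $556: deductible met; 50% of $556 = $278. Patient pays $278; OOP now $2089.
Claim 4 — $193: deductible already satisfied, so patient's share is 50% × $193 = $96.50. Cost to patient: $96.50. OOP to date $2185.50.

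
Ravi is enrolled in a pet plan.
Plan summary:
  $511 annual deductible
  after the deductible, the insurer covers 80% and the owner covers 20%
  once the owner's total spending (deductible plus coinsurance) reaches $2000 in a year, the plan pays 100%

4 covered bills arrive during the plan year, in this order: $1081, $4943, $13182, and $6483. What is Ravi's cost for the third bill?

#1 ($1081): deductible takes $511, $570 remains; coinsurance $570 × 20% = $114. Owner pays $625; OOP now $625.
#2 ($4943): 20% coinsurance on $4943 = $988.60. Owner pays $988.60; OOP now $1613.60.
#3 ($13182): deductible met; 20% of $13182 = $2636.40. That would push OOP to $4250, over the $2000 cap, so owner pays $2000 − $1613.60 = $386.40.

$386.40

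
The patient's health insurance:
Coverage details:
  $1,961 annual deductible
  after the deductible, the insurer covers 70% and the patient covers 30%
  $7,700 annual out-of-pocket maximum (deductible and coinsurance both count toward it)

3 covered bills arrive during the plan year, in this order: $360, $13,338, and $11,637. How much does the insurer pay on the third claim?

Claim 1 — $360: entire amount goes to the deductible. Patient owes $360 (running OOP $360). Insurer: $360 − $360 = $0.
Claim 2 — $13,338: $1,601 finishes the deductible; $11,737 goes to coinsurance; 30% of $11,737 = $3,521.10. Patient owes $5,122.10 (running OOP $5,482.10). Insurer: $13,338 − $5,122.10 = $8,215.90.
Claim 3 — $11,637: deductible already satisfied, so patient's share is 30% × $11,637 = $3,491.10. OOP would hit $8,973.20 > $7,700, so the cap limits the patient to $7,700 − $5,482.10 = $2,217.90. Plan pays $11,637 − $2,217.90 = $9,419.10.

$9,419.10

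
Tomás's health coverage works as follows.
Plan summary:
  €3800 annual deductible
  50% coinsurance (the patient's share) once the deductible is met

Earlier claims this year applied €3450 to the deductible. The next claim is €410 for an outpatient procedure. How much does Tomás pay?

€3450 of the €3800 deductible is already met, leaving €350.
The remaining €60 (= €410 − €350) moves to coinsurance.
50% of €60 = €30 falls to the patient.
That puts the patient's cost at €350 + €30 = €380.

€380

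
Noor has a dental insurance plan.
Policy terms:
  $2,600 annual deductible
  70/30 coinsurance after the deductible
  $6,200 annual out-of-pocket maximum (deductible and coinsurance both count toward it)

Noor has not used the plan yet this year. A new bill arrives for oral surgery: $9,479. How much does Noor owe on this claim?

$4,663.70

Deductible not yet touched, so the first $2,600 of the bill goes to the deductible.
That leaves $9,479 − $2,600 = $6,879 for coinsurance.
Coinsurance: $6,879 × 30% = $2,063.70.
That puts the patient's cost at $2,600 + $2,063.70 = $4,663.70 before any cap.
Total out-of-pocket so far would be $0 + $4,663.70 = $4,663.70, below the $6,200 cap — no reduction.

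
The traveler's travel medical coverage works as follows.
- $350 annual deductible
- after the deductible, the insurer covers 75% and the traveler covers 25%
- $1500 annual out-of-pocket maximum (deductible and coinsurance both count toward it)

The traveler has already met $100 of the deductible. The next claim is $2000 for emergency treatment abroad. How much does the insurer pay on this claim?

$1312.50

Deductible still to meet: $350 − $100 = $250.
After the $250 deductible portion, $2000 − $250 = $1750 is subject to coinsurance.
25% of $1750 = $437.50 falls to the traveler.
That puts the traveler's cost at $250 + $437.50 = $687.50 before any cap.
Cumulative spending $100 + $687.50 = $787.50 stays under the $1500 maximum.
Insurer pays the balance: $2000 − $687.50 = $1312.50.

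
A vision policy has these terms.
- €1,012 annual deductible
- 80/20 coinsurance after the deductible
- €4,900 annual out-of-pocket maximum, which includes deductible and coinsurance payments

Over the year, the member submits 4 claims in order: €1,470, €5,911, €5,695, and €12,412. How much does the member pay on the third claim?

Claim 1 (€1,470): €1,012 finishes the deductible; €458 goes to coinsurance; 20% of €458 = €91.60. Member owes €1,103.60 (running OOP €1,103.60).
Claim 2 (€5,911): deductible met; 20% of €5,911 = €1,182.20. Cost to member: €1,182.20. OOP to date €2,285.80.
Claim 3 (€5,695): 20% coinsurance on €5,695 = €1,139. Member pays €1,139; OOP now €3,424.80.

€1,139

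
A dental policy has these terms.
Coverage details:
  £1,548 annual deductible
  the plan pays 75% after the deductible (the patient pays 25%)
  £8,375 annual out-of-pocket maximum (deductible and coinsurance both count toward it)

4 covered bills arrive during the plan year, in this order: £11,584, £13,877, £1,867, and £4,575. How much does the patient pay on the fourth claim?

Bill 1, £11,584: deductible takes £1,548, £10,036 remains; patient's 25% is £2,509. Patient pays £4,057; OOP now £4,057.
Bill 2, £13,877: deductible met; 25% of £13,877 = £3,469.25. Cost to patient: £3,469.25. OOP to date £7,526.25.
Bill 3, £1,867: deductible already satisfied, so patient's share is 25% × £1,867 = £466.75. Patient pays £466.75; OOP now £7,993.
Bill 4, £4,575: 25% coinsurance on £4,575 = £1,143.75. Adding that to £7,993 gives £9,136.75, past the £8,375 cap; patient pays only £8,375 − £7,993 = £382.

£382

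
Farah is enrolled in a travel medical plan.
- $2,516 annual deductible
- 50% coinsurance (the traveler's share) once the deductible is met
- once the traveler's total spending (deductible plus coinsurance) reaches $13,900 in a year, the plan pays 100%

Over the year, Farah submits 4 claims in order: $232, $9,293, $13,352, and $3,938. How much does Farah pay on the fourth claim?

$1,203.50

Bill 1, $232: fully absorbed by the deductible. Cost to traveler: $232. OOP to date $232.
Bill 2, $9,293: $2,284 finishes the deductible; $7,009 goes to coinsurance; 50% of $7,009 = $3,504.50. Cost to traveler: $5,788.50. OOP to date $6,020.50.
Bill 3, $13,352: deductible met; 50% of $13,352 = $6,676. Traveler pays $6,676; OOP now $12,696.50.
Bill 4, $3,938: deductible already satisfied, so traveler's share is 50% × $3,938 = $1,969. That would push OOP to $14,665.50, over the $13,900 cap, so traveler pays $13,900 − $12,696.50 = $1,203.50.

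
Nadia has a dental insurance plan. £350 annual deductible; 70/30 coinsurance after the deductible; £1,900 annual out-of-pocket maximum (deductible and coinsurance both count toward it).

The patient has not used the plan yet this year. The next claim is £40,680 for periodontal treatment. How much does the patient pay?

Deductible not yet touched, so the first £350 of the bill goes to the deductible.
The remaining £40,330 (= £40,680 − £350) moves to coinsurance.
Patient's 30% share of £40,330 is £12,099.
So the patient owes £350 + £12,099 = £12,449 before any cap.
Adding £12,449 to the £0 already spent would give £12,449, which exceeds the £1,900 cap; the patient pays just £1,900 − £0 = £1,900.

£1,900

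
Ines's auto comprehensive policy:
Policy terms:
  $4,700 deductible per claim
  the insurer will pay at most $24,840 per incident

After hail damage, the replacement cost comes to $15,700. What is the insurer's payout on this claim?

$11,000

Less the $4,700 deductible: $15,700 − $4,700 = $11,000.
That's under the $24,840 cap, so the insurer reimburses the full $11,000.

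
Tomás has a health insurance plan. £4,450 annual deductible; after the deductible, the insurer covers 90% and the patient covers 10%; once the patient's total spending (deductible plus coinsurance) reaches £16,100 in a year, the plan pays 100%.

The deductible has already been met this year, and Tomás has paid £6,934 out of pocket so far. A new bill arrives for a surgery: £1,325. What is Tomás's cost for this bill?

£132.50

The deductible is already satisfied, so the full bill goes to coinsurance.
Patient's 10% share of £1,325 is £132.50.
Total out-of-pocket so far would be £6,934 + £132.50 = £7,066.50, below the £16,100 cap — no reduction.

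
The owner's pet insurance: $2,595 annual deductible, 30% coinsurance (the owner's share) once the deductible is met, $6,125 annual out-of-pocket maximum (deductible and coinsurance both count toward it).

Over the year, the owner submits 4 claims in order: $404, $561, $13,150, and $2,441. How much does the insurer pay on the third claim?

Claim 1 — $404: fully absorbed by the deductible. Owner owes $404 (running OOP $404). Plan pays $404 − $404 = $0.
Claim 2 — $561: all of it applies to the deductible. Cost to owner: $561. OOP to date $965. Insurer: $561 − $561 = $0.
Claim 3 — $13,150: $1,630 finishes the deductible; $11,520 goes to coinsurance; coinsurance $11,520 × 30% = $3,456. Cost to owner: $5,086. OOP to date $6,051. Plan pays $13,150 − $5,086 = $8,064.

$8,064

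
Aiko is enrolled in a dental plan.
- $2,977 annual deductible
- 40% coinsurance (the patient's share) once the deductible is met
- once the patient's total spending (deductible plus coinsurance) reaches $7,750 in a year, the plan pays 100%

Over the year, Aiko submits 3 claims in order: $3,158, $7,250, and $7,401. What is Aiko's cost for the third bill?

Claim 1 ($3,158): $2,977 to deductible, leaving $181; coinsurance $181 × 40% = $72.40. Patient owes $3,049.40 (running OOP $3,049.40).
Claim 2 ($7,250): deductible met; 40% of $7,250 = $2,900. Patient owes $2,900 (running OOP $5,949.40).
Claim 3 ($7,401): deductible met; 40% of $7,401 = $2,960.40. Adding that to $5,949.40 gives $8,909.80, past the $7,750 cap; patient pays only $7,750 − $5,949.40 = $1,800.60.

$1,800.60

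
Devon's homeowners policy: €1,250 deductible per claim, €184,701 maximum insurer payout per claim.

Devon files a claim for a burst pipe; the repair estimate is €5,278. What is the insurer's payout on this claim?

€4,028

After the deductible, €5,278 − €1,250 = €4,028 remains.
€4,028 ≤ €184,701, so the limit doesn't bind; insurer pays €4,028.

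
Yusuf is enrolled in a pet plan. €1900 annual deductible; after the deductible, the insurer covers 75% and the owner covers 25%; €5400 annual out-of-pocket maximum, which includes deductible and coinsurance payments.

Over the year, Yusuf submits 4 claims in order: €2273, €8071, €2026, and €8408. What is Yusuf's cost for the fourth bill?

€882.50

Claim 1 (€2273): €1900 to deductible, leaving €373; 25% of €373 = €93.25. Owner owes €1993.25 (running OOP €1993.25).
Claim 2 (€8071): deductible already satisfied, so owner's share is 25% × €8071 = €2017.75. Owner owes €2017.75 (running OOP €4011).
Claim 3 (€2026): 25% coinsurance on €2026 = €506.50. Cost to owner: €506.50. OOP to date €4517.50.
Claim 4 (€8408): 25% coinsurance on €8408 = €2102. That would push OOP to €6619.50, over the €5400 cap, so owner pays €5400 − €4517.50 = €882.50.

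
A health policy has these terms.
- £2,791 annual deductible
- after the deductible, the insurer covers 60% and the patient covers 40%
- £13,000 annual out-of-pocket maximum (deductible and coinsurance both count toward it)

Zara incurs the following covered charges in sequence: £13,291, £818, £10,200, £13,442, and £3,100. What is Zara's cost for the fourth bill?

#1 (£13,291): £2,791 to deductible, leaving £10,500; patient's 40% is £4,200. Cost to patient: £6,991. OOP to date £6,991.
#2 (£818): deductible met; 40% of £818 = £327.20. Patient owes £327.20 (running OOP £7,318.20).
#3 (£10,200): deductible met; 40% of £10,200 = £4,080. Patient pays £4,080; OOP now £11,398.20.
#4 (£13,442): deductible already satisfied, so patient's share is 40% × £13,442 = £5,376.80. OOP would hit £16,775 > £13,000, so the cap limits the patient to £13,000 − £11,398.20 = £1,601.80.

£1,601.80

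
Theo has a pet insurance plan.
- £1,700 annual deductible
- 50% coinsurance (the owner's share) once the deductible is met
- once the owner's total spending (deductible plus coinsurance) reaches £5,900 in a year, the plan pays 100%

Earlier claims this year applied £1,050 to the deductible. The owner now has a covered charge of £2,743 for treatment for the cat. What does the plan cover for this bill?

£1,046.50

Remaining deductible: £1,700 − £1,050 = £650.
The remaining £2,093 (= £2,743 − £650) moves to coinsurance.
Owner's 50% share of £2,093 is £1,046.50.
So the owner owes £650 + £1,046.50 = £1,696.50 before any cap.
Year-to-date out-of-pocket becomes £1,050 + £1,696.50 = £2,746.50, still under the £5,900 maximum, so no cap applies.
The insurer covers the remainder: £2,743 − £1,696.50 = £1,046.50.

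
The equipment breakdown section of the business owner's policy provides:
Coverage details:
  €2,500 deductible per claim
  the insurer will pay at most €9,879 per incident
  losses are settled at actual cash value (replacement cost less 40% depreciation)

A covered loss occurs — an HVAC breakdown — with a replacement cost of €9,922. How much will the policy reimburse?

€3,453.20

Depreciate 40%: the covered value is €9,922 × 0.6 = €5,953.20.
Less the €2,500 deductible: €5,953.20 − €2,500 = €3,453.20.
€3,453.20 ≤ €9,879, so the limit doesn't bind; insurer pays €3,453.20.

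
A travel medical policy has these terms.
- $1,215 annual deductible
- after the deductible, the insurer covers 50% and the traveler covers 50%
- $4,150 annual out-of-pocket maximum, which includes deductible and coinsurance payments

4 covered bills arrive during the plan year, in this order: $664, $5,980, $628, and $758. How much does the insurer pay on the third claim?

Claim 1 ($664): entire amount goes to the deductible. Traveler owes $664 (running OOP $664). Plan pays $664 − $664 = $0.
Claim 2 ($5,980): deductible takes $551, $5,429 remains; coinsurance $5,429 × 50% = $2,714.50. Traveler owes $3,265.50 (running OOP $3,929.50). Plan pays $5,980 − $3,265.50 = $2,714.50.
Claim 3 ($628): deductible already satisfied, so traveler's share is 50% × $628 = $314. OOP would hit $4,243.50 > $4,150, so the cap limits the traveler to $4,150 − $3,929.50 = $220.50. Insurer: $628 − $220.50 = $407.50.

$407.50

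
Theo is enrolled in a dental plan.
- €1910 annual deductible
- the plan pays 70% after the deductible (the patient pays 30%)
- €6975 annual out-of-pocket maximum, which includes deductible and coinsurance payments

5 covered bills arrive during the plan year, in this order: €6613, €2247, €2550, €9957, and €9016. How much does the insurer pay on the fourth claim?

€7742

Bill 1, €6613: €1910 finishes the deductible; €4703 goes to coinsurance; 30% of €4703 = €1410.90. Patient pays €3320.90; OOP now €3320.90. Plan pays €6613 − €3320.90 = €3292.10.
Bill 2, €2247: deductible already satisfied, so patient's share is 30% × €2247 = €674.10. Patient owes €674.10 (running OOP €3995). Plan pays €2247 − €674.10 = €1572.90.
Bill 3, €2550: deductible already satisfied, so patient's share is 30% × €2550 = €765. Cost to patient: €765. OOP to date €4760. Plan pays €2550 − €765 = €1785.
Bill 4, €9957: deductible met; 30% of €9957 = €2987.10. That would push OOP to €7747.10, over the €6975 cap, so patient pays €6975 − €4760 = €2215. Insurer: €9957 − €2215 = €7742.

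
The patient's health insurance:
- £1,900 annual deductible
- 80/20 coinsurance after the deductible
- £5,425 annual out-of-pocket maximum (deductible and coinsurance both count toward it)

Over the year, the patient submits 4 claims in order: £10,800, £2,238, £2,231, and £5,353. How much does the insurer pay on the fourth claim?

£4,501.80

#1 (£10,800): deductible takes £1,900, £8,900 remains; patient's 20% is £1,780. Patient owes £3,680 (running OOP £3,680). Plan pays £10,800 − £3,680 = £7,120.
#2 (£2,238): deductible met; 20% of £2,238 = £447.60. Patient pays £447.60; OOP now £4,127.60. Insurer: £2,238 − £447.60 = £1,790.40.
#3 (£2,231): deductible already satisfied, so patient's share is 20% × £2,231 = £446.20. Cost to patient: £446.20. OOP to date £4,573.80. Plan pays £2,231 − £446.20 = £1,784.80.
#4 (£5,353): deductible already satisfied, so patient's share is 20% × £5,353 = £1,070.60. That would push OOP to £5,644.40, over the £5,425 cap, so patient pays £5,425 − £4,573.80 = £851.20. Plan pays £5,353 − £851.20 = £4,501.80.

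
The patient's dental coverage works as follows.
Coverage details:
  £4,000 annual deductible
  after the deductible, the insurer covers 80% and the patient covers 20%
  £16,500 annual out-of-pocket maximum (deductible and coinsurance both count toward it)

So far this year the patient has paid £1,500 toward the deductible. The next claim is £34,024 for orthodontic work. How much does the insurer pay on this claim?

Deductible still to meet: £4,000 − £1,500 = £2,500.
After the £2,500 deductible portion, £34,024 − £2,500 = £31,524 is subject to coinsurance.
20% of £31,524 = £6,304.80 falls to the patient.
So the patient owes £2,500 + £6,304.80 = £8,804.80 before any cap.
Year-to-date out-of-pocket becomes £1,500 + £8,804.80 = £10,304.80, still under the £16,500 maximum, so no cap applies.
Insurer pays the balance: £34,024 − £8,804.80 = £25,219.20.

£25,219.20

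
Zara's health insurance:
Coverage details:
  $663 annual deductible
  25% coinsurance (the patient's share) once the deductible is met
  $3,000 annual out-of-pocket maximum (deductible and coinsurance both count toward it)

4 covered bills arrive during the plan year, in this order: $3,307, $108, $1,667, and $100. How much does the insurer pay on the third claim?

#1 ($3,307): $663 to deductible, leaving $2,644; patient's 25% is $661. Patient pays $1,324; OOP now $1,324. Plan pays $3,307 − $1,324 = $1,983.
#2 ($108): 25% coinsurance on $108 = $27. Patient owes $27 (running OOP $1,351). Insurer: $108 − $27 = $81.
#3 ($1,667): deductible met; 25% of $1,667 = $416.75. Patient pays $416.75; OOP now $1,767.75. Plan pays $1,667 − $416.75 = $1,250.25.

$1,250.25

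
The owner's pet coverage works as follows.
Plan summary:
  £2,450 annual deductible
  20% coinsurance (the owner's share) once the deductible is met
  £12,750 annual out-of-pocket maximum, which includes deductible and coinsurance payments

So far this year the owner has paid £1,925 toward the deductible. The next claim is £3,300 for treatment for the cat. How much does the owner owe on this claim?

£1,080

Remaining deductible: £2,450 − £1,925 = £525.
After the £525 deductible portion, £3,300 − £525 = £2,775 is subject to coinsurance.
Coinsurance: £2,775 × 20% = £555.
Owner responsibility before any cap: £525 + £555 = £1,080.
Year-to-date out-of-pocket becomes £1,925 + £1,080 = £3,005, still under the £12,750 maximum, so no cap applies.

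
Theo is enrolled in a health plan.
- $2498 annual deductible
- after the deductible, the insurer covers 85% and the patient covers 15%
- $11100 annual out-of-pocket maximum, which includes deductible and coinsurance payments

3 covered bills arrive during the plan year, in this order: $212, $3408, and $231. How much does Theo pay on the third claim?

$34.65

Claim 1 ($212): fully absorbed by the deductible. Patient pays $212; OOP now $212.
Claim 2 ($3408): deductible takes $2286, $1122 remains; coinsurance $1122 × 15% = $168.30. Cost to patient: $2454.30. OOP to date $2666.30.
Claim 3 ($231): deductible met; 15% of $231 = $34.65. Patient owes $34.65 (running OOP $2700.95).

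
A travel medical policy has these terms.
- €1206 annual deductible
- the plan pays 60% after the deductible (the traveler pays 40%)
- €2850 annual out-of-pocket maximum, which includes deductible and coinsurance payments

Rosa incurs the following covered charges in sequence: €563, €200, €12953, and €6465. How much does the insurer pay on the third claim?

Bill 1, €563: all of it applies to the deductible. Traveler pays €563; OOP now €563. Plan pays €563 − €563 = €0.
Bill 2, €200: entire amount goes to the deductible. Cost to traveler: €200. OOP to date €763. Plan pays €200 − €200 = €0.
Bill 3, €12953: deductible takes €443, €12510 remains; 40% of €12510 = €5004. Claim cost before the cap: €443 + €5004 = €5447. Adding that to €763 gives €6210, past the €2850 cap; traveler pays only €2850 − €763 = €2087. Plan pays €12953 − €2087 = €10866.

€10866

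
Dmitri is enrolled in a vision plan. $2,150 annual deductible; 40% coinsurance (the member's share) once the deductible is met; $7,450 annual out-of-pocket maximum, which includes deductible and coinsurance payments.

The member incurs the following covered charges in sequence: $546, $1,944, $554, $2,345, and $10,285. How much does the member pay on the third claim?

$221.60

Claim 1 — $546: fully absorbed by the deductible. Member pays $546; OOP now $546.
Claim 2 — $1,944: $1,604 finishes the deductible; $340 goes to coinsurance; 40% of $340 = $136. Member owes $1,740 (running OOP $2,286).
Claim 3 — $554: deductible already satisfied, so member's share is 40% × $554 = $221.60. Cost to member: $221.60. OOP to date $2,507.60.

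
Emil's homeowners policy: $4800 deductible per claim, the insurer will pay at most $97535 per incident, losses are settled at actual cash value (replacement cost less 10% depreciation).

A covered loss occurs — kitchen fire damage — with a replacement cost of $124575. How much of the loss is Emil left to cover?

$27040

Actual cash value after 10% depreciation: $124575 × 90% = $112117.50.
Less the $4800 deductible: $112117.50 − $4800 = $107317.50.
The $97535 per-incident cap binds; insurer pays $97535.
Out of pocket: $124575 − $97535 = $27040.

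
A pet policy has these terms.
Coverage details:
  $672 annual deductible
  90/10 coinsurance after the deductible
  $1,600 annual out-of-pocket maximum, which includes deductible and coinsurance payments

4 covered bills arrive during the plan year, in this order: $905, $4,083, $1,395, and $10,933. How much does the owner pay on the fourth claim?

$356.90

Claim 1 ($905): deductible takes $672, $233 remains; owner's 10% is $23.30. Owner pays $695.30; OOP now $695.30.
Claim 2 ($4,083): 10% coinsurance on $4,083 = $408.30. Cost to owner: $408.30. OOP to date $1,103.60.
Claim 3 ($1,395): deductible already satisfied, so owner's share is 10% × $1,395 = $139.50. Owner owes $139.50 (running OOP $1,243.10).
Claim 4 ($10,933): deductible already satisfied, so owner's share is 10% × $10,933 = $1,093.30. OOP would hit $2,336.40 > $1,600, so the cap limits the owner to $1,600 − $1,243.10 = $356.90.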